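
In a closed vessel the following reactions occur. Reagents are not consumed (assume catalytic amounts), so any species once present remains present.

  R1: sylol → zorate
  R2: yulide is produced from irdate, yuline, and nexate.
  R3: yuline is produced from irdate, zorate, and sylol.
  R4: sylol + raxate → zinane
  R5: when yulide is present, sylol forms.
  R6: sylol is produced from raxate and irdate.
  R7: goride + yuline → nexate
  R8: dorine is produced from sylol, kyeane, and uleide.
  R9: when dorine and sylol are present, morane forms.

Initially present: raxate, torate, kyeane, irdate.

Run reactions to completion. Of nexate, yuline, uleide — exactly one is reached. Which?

yuline

raxate and irdate present → sylol forms (R6).
sylol present → zorate forms (R1).
irdate, zorate, and sylol present → yuline forms (R3).
No rule produces uleide, and it is not given. nexate would need goride and yuline (R7), but goride never forms.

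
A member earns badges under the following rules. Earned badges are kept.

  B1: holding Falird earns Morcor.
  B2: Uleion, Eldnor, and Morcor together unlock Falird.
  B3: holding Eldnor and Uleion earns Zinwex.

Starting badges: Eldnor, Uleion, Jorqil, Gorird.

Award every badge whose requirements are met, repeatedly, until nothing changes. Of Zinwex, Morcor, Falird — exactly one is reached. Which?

Zinwex

With Eldnor and Uleion, Zinwex is earned (B3).
Falird would need Uleion, Eldnor, and Morcor (B2), but Morcor is never earned. Morcor would need Falird (B1), but Falird is never earned.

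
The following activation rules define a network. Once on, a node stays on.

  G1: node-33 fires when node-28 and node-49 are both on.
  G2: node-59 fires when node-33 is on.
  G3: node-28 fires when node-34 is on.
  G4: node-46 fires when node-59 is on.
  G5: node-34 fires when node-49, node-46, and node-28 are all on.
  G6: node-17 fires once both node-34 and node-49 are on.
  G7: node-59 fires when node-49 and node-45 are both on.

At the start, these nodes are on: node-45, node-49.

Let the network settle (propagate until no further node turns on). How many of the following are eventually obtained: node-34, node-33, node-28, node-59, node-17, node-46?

node-49 and node-45 are on, so node-59 fires (G7).
node-59 is on, so node-46 fires (G4).
node-34 would need node-49, node-46, and node-28 (G5), but node-28 never turns on.
node-33 would need node-28 and node-49 (G1), but node-28 never turns on.
node-28 would need node-34 (G3), but node-34 never turns on.
node-59: reached.
node-17 would need node-34 and node-49 (G6), but node-34 never turns on.
node-46: reached.
Reached: node-59 and node-46 — 2 of the 6.

2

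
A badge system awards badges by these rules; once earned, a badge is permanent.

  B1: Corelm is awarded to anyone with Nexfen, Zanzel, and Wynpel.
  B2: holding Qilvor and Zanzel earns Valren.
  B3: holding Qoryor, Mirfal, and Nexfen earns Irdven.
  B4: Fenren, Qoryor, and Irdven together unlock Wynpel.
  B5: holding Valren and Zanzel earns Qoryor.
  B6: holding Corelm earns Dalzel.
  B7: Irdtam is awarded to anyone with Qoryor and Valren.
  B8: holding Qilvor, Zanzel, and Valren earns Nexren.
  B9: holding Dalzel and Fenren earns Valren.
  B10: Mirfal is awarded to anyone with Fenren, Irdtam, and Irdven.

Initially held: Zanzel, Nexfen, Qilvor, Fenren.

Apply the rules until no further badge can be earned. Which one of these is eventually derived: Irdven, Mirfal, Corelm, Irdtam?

Irdtam

With Qilvor and Zanzel, Valren is earned (B2).
With Valren and Zanzel, Qoryor is earned (B5).
With Qoryor and Valren, Irdtam is earned (B7).
Corelm would need Nexfen, Zanzel, and Wynpel (B1), but Wynpel is never earned. Mirfal would need Fenren, Irdtam, and Irdven (B10), but Irdven is never earned. Irdven would need Qoryor, Mirfal, and Nexfen (B3), but Mirfal is never earned.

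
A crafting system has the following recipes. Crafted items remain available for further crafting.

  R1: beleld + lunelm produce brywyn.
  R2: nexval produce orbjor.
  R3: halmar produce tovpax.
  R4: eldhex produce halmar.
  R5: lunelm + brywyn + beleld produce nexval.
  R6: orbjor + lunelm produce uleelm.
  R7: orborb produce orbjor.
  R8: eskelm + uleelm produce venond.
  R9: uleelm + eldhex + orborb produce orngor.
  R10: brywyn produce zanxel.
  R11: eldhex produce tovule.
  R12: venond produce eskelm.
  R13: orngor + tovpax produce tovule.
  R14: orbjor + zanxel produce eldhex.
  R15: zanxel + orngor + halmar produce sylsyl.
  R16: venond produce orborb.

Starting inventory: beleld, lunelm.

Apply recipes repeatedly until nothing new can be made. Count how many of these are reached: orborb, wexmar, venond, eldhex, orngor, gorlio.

1

Using R1, beleld and lunelm make brywyn.
lunelm + brywyn + beleld → nexval (R5).
brywyn → zanxel (R10).
Using R2, nexval makes orbjor.
orbjor + zanxel → eldhex (R14).
orborb would need venond (R16), but venond is never obtained.
No rule produces wexmar, and it is not given.
venond would need eskelm and uleelm (R8), but eskelm is never obtained.
eldhex: reached.
orngor would need uleelm, eldhex, and orborb (R9), but orborb is never obtained.
No rule produces gorlio, and it is not given.
Reached: eldhex — 1 of the 6.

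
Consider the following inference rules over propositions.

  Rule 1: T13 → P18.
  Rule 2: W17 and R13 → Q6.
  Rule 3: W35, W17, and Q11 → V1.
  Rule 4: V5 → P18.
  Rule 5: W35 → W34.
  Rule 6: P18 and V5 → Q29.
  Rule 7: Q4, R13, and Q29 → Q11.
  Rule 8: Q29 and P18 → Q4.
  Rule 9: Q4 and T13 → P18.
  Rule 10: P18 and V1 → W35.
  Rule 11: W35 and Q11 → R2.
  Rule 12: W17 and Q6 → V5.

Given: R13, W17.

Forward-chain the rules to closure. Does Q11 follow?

From W17 and R13, Rule 2 gives Q6.
From W17 and Q6, Rule 12 gives V5.
From V5, Rule 4 gives P18.
P18 and V5 hold, so Q29 follows (Rule 6).
From Q29 and P18, Rule 8 gives Q4.
Q4, R13, and Q29 hold, so Q11 follows (Rule 7).

Yes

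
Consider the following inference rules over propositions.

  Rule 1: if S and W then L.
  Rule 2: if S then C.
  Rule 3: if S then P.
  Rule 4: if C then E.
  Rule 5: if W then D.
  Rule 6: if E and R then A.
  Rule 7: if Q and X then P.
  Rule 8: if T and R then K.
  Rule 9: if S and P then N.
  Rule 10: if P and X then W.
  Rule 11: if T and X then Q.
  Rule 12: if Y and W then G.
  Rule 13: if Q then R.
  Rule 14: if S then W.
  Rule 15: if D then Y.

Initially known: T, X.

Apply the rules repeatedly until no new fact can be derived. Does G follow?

Yes

T and X hold, so Q follows (Rule 11).
Q and X hold, so P follows (Rule 7).
P and X hold, so W follows (Rule 10).
W holds, so D follows (Rule 5).
From D, Rule 15 gives Y.
Y and W hold, so G follows (Rule 12).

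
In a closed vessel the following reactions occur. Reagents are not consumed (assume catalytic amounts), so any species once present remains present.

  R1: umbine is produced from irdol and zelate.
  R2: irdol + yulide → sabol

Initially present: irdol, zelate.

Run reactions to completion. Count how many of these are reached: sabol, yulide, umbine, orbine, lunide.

1

irdol and zelate present → umbine forms (R1).
sabol would need irdol and yulide (R2), but yulide never forms.
No rule produces yulide, and it is not given.
umbine: reached.
No rule produces orbine, and it is not given.
No rule produces lunide, and it is not given.
Reached: umbine — 1 of the 5.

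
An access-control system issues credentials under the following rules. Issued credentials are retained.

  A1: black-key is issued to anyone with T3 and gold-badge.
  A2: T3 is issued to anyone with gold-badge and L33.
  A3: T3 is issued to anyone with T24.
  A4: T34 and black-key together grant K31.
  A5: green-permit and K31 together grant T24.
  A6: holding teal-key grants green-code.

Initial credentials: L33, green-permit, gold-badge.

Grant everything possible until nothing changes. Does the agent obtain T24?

No

T24 would need green-permit and K31 (A5), but K31 is never granted.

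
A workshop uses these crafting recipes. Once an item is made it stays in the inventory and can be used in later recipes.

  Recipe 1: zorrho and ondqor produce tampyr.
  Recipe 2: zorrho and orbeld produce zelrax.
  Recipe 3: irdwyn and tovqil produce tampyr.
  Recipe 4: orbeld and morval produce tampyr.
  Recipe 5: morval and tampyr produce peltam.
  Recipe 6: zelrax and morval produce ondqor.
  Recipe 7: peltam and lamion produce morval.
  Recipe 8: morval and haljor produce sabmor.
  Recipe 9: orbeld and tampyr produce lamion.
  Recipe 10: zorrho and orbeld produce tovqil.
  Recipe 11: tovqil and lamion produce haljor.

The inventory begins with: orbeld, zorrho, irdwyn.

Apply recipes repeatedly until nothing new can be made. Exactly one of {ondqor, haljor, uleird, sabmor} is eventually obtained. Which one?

zorrho and orbeld → tovqil (Recipe 10).
Using Recipe 3, irdwyn and tovqil make tampyr.
orbeld and tampyr → lamion (Recipe 9).
Using Recipe 11, tovqil and lamion make haljor.
No rule produces uleird, and it is not given. ondqor would need zelrax and morval (Recipe 6), but morval is never obtained. sabmor would need morval and haljor (Recipe 8), but morval is never obtained.

haljor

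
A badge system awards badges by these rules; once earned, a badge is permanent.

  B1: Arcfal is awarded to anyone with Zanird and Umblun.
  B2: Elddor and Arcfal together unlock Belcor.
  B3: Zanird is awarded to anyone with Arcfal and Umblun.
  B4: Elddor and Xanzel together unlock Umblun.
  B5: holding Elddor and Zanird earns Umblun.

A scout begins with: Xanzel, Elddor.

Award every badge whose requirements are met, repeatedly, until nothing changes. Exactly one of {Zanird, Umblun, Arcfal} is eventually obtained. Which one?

Umblun

With Elddor and Xanzel, Umblun is earned (B4).
Arcfal would need Zanird and Umblun (B1), but Zanird is never earned. Zanird would need Arcfal and Umblun (B3), but Arcfal is never earned.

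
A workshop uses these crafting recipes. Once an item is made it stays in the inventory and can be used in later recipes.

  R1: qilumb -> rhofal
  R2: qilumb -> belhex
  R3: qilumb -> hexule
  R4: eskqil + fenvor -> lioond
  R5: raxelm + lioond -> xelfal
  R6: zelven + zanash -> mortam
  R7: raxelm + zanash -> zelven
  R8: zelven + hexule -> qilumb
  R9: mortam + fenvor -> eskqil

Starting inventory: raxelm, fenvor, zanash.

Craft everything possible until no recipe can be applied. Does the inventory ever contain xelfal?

Yes

raxelm + zanash -> zelven (R7).
Using R6, zelven and zanash make mortam.
mortam + fenvor -> eskqil (R9).
eskqil + fenvor -> lioond (R4).
raxelm + lioond -> xelfal (R5).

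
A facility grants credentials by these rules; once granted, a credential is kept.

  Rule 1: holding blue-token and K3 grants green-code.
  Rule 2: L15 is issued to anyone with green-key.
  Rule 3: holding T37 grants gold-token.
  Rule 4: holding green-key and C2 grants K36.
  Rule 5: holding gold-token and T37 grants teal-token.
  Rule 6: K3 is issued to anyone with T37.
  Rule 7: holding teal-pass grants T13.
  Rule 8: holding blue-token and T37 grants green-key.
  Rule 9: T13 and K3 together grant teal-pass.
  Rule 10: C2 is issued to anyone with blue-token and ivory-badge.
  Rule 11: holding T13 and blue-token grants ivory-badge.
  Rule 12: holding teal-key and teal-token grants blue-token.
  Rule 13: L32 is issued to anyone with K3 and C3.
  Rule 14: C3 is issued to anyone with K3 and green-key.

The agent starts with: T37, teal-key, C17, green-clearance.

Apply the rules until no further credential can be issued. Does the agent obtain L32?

Holding T37 grants K3 (Rule 6).
Holding T37 grants gold-token (Rule 3).
Holding gold-token and T37 grants teal-token (Rule 5).
Holding teal-key and teal-token grants blue-token (Rule 12).
Holding blue-token and T37 grants green-key (Rule 8).
Holding K3 and green-key grants C3 (Rule 14).
Holding K3 and C3 grants L32 (Rule 13).

Yes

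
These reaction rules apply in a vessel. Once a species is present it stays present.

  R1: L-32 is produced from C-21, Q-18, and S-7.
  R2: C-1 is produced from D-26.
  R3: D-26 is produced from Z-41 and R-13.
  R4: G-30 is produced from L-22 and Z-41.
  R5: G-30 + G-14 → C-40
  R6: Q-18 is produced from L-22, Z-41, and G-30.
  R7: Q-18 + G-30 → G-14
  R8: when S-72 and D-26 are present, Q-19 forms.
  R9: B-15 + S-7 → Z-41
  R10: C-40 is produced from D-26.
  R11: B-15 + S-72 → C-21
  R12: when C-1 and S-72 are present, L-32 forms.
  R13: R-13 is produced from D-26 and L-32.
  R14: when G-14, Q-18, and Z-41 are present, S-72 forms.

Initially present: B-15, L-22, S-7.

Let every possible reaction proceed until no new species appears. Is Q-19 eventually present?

No

Q-19 would need S-72 and D-26 (R8), but D-26 never forms.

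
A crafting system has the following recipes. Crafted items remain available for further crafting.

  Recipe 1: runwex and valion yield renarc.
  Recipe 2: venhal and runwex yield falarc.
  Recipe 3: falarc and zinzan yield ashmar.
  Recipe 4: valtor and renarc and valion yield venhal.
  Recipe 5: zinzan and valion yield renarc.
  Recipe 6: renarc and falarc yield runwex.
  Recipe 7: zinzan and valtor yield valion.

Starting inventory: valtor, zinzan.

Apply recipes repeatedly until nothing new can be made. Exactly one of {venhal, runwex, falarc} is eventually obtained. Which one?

Using Recipe 7, zinzan and valtor make valion.
Using Recipe 5, zinzan and valion make renarc.
Using Recipe 4, valtor, renarc, and valion make venhal.
falarc would need venhal and runwex (Recipe 2), but runwex is never obtained. runwex would need renarc and falarc (Recipe 6), but falarc is never obtained.

venhal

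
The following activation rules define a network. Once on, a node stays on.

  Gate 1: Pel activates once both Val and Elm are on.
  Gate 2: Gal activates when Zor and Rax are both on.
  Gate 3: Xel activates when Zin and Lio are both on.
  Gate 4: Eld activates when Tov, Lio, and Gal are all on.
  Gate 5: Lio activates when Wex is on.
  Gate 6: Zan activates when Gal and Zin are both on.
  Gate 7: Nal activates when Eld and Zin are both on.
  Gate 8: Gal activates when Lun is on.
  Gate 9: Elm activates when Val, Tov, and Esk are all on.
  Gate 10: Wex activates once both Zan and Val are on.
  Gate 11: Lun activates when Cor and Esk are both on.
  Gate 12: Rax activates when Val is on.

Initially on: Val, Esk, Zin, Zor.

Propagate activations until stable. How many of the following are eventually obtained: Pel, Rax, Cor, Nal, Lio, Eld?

Val is on, so Rax activates (Gate 12).
Gate 2: Zor and Rax on → Gal on.
Gate 6: Gal and Zin on → Zan on.
Gate 10: Zan and Val on → Wex on.
Gate 5: Wex on → Lio on.
Pel would need Val and Elm (Gate 1), but Elm never turns on.
Rax: reached.
No rule produces Cor, and it is not given.
Nal would need Eld and Zin (Gate 7), but Eld never turns on.
Lio: reached.
Eld would need Tov, Lio, and Gal (Gate 4), but Tov never turns on.
Reached: Rax and Lio — 2 of the 6.

2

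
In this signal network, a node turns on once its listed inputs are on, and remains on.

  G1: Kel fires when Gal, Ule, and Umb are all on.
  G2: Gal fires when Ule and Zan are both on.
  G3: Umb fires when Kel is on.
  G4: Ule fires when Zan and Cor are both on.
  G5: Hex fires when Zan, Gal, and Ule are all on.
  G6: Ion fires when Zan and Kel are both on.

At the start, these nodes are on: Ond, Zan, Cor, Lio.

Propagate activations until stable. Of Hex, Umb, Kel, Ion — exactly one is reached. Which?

Hex

G4: Zan and Cor on → Ule on.
Ule and Zan are on, so Gal fires (G2).
G5: Zan, Gal, and Ule on → Hex on.
Kel would need Gal, Ule, and Umb (G1), but Umb never turns on. Umb would need Kel (G3), but Kel never turns on. Ion would need Zan and Kel (G6), but Kel never turns on.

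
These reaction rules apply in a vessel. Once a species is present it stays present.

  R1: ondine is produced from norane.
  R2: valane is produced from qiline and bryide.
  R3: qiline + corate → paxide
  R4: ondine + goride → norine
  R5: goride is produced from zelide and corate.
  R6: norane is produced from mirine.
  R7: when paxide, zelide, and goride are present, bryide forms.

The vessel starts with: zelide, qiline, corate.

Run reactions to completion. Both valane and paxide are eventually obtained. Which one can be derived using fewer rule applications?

paxide: qiline and corate present → paxide forms (R3). [1 rule application]
valane: qiline and corate present → paxide forms (R3). zelide and corate present → goride forms (R5). paxide, zelide, and goride present → bryide forms (R7). qiline and bryide present → valane forms (R2). [4 rule applications]
paxide needs fewer.

paxide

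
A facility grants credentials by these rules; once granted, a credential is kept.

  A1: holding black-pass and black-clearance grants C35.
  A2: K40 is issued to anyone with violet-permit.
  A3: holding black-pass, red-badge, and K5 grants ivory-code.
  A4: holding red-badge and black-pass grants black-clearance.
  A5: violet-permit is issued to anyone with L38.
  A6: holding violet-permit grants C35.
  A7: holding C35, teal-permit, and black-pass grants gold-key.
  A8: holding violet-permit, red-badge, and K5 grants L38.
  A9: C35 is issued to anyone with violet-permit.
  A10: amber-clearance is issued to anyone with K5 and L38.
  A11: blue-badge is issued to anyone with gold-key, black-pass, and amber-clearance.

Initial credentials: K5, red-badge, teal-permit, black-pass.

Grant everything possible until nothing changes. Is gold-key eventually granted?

Holding red-badge and black-pass grants black-clearance (A4).
Holding black-pass and black-clearance grants C35 (A1).
Holding C35, teal-permit, and black-pass grants gold-key (A7).

Yes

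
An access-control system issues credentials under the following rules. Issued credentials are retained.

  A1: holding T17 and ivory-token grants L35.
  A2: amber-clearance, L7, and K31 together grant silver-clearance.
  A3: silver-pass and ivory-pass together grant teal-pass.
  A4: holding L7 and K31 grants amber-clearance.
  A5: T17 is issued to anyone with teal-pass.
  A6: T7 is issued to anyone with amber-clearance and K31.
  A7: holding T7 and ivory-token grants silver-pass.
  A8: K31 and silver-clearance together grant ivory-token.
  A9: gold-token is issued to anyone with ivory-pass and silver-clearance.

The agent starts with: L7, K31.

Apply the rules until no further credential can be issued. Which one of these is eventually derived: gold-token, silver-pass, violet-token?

silver-pass

Holding L7 and K31 grants amber-clearance (A4).
Holding amber-clearance, L7, and K31 grants silver-clearance (A2).
Holding amber-clearance and K31 grants T7 (A6).
Holding K31 and silver-clearance grants ivory-token (A8).
Holding T7 and ivory-token grants silver-pass (A7).
gold-token would need ivory-pass and silver-clearance (A9), but ivory-pass is never granted. No rule produces violet-token, and it is not given.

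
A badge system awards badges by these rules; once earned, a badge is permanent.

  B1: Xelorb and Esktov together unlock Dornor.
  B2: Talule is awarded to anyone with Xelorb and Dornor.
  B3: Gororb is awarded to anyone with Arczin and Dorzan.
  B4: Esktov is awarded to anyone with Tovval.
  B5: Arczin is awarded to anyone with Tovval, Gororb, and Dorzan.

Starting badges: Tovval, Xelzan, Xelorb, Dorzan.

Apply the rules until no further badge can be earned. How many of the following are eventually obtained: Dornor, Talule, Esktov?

3

With Tovval, Esktov is earned (B4).
With Xelorb and Esktov, Dornor is earned (B1).
With Xelorb and Dornor, Talule is earned (B2).
Dornor: reached.
Talule: reached.
Esktov: reached.
All 3 are reached.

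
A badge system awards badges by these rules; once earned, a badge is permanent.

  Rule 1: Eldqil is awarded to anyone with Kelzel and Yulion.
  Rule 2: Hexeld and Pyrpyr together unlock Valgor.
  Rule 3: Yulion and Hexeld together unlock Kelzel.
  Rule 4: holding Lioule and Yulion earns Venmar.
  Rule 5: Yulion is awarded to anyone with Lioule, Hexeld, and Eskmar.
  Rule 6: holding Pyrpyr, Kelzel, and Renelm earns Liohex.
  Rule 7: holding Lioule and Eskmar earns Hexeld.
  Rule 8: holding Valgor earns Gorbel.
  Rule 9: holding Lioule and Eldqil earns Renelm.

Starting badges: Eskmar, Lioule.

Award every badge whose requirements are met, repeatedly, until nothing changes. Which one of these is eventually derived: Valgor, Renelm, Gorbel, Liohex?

With Lioule and Eskmar, Hexeld is earned (Rule 7).
With Lioule, Hexeld, and Eskmar, Yulion is earned (Rule 5).
With Yulion and Hexeld, Kelzel is earned (Rule 3).
With Kelzel and Yulion, Eldqil is earned (Rule 1).
With Lioule and Eldqil, Renelm is earned (Rule 9).
Liohex would need Pyrpyr, Kelzel, and Renelm (Rule 6), but Pyrpyr is never earned. Gorbel would need Valgor (Rule 8), but Valgor is never earned. Valgor would need Hexeld and Pyrpyr (Rule 2), but Pyrpyr is never earned.

Renelm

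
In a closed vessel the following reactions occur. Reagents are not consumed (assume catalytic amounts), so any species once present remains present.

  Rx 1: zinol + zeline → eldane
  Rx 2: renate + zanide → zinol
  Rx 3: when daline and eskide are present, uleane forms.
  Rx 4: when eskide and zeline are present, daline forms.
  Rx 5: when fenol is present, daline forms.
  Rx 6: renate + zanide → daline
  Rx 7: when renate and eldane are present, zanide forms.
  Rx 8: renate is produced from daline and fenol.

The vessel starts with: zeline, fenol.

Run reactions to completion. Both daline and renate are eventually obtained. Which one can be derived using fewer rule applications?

daline: fenol present → daline forms (Rx 5). [1 rule application]
renate: fenol present → daline forms (Rx 5). daline and fenol present → renate forms (Rx 8). [2 rule applications]
daline needs fewer.

daline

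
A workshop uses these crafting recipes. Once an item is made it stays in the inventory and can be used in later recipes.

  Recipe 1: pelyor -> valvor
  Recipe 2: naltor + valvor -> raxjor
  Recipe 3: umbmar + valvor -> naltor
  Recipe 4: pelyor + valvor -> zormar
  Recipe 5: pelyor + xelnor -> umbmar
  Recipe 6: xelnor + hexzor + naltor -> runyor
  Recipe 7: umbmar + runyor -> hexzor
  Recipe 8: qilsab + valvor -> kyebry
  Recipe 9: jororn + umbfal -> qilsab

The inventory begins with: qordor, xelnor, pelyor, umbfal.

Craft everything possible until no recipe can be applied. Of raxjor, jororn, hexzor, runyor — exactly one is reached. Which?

Using Recipe 5, pelyor and xelnor make umbmar.
Using Recipe 1, pelyor makes valvor.
umbmar + valvor -> naltor (Recipe 3).
Using Recipe 2, naltor and valvor make raxjor.
hexzor would need umbmar and runyor (Recipe 7), but runyor is never obtained. No rule produces jororn, and it is not given. runyor would need xelnor, hexzor, and naltor (Recipe 6), but hexzor is never obtained.

raxjor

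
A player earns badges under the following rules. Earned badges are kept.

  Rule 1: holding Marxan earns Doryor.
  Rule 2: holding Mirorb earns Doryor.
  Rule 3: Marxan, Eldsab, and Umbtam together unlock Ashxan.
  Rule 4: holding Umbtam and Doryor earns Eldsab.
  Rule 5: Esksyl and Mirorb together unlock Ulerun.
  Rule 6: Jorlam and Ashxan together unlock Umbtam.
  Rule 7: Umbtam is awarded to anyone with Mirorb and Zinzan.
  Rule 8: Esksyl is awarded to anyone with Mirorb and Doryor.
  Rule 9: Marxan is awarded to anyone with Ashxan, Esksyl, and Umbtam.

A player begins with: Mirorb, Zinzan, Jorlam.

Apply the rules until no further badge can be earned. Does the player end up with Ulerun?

With Mirorb, Doryor is earned (Rule 2).
With Mirorb and Doryor, Esksyl is earned (Rule 8).
With Esksyl and Mirorb, Ulerun is earned (Rule 5).

Yes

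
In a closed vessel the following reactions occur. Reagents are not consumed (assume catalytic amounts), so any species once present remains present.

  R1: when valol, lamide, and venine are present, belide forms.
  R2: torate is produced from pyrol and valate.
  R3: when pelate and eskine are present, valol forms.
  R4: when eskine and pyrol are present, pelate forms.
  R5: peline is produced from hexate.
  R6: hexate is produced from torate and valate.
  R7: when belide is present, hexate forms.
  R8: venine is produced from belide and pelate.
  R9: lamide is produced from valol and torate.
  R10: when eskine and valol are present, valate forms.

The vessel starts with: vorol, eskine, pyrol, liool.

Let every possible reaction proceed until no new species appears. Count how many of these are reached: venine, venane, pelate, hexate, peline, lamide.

4

eskine and pyrol present → pelate forms (R4).
pelate and eskine present → valol forms (R3).
eskine and valol present → valate forms (R10).
pyrol and valate present → torate forms (R2).
valol and torate present → lamide forms (R9).
torate and valate present → hexate forms (R6).
hexate present → peline forms (R5).
venine would need belide and pelate (R8), but belide never forms.
No rule produces venane, and it is not given.
pelate: reached.
hexate: reached.
peline: reached.
lamide: reached.
Reached: pelate, hexate, peline, and lamide — 4 of the 6.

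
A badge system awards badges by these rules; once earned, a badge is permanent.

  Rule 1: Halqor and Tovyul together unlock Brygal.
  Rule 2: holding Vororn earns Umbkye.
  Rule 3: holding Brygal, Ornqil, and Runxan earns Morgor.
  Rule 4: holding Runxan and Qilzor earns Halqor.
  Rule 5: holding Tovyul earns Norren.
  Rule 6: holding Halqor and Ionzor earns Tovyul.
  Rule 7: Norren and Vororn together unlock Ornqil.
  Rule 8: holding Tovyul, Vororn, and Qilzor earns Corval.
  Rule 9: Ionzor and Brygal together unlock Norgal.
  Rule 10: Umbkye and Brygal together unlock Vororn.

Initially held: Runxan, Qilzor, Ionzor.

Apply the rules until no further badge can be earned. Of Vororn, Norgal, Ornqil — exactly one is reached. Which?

With Runxan and Qilzor, Halqor is earned (Rule 4).
With Halqor and Ionzor, Tovyul is earned (Rule 6).
With Halqor and Tovyul, Brygal is earned (Rule 1).
With Ionzor and Brygal, Norgal is earned (Rule 9).
Vororn would need Umbkye and Brygal (Rule 10), but Umbkye is never earned. Ornqil would need Norren and Vororn (Rule 7), but Vororn is never earned.

Norgal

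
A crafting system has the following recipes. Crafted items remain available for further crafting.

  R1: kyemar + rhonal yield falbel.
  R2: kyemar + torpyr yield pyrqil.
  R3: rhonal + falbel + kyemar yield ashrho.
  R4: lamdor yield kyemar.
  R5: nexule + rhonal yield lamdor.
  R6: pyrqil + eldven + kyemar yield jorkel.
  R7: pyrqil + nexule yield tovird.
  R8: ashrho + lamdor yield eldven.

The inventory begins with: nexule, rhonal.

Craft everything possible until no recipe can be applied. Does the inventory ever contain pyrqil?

No

pyrqil would need kyemar and torpyr (R2), but torpyr is never obtained.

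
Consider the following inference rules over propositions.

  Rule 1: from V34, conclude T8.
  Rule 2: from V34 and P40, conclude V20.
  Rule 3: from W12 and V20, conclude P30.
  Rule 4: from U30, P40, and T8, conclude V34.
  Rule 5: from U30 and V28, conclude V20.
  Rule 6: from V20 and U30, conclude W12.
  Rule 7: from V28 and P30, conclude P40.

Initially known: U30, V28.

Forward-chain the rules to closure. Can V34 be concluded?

V34 would need U30, P40, and T8 (Rule 4), but T8 is never established.

No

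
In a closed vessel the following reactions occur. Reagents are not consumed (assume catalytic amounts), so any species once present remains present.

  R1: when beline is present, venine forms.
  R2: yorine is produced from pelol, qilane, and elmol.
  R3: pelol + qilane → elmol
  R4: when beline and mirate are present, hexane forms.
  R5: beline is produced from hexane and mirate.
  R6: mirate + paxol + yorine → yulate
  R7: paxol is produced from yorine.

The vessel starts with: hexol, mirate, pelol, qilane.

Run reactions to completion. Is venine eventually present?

No

venine would need beline (R1), but beline never forms.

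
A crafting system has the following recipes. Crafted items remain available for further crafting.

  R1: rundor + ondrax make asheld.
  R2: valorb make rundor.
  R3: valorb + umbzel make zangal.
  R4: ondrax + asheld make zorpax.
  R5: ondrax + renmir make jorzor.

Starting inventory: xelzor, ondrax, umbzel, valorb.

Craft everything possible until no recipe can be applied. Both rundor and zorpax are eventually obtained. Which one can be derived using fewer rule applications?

rundor: Using R2, valorb makes rundor. [1 rule application]
zorpax: Using R2, valorb makes rundor. rundor + ondrax → asheld (R1). Using R4, ondrax and asheld make zorpax. [3 rule applications]
rundor needs fewer.

rundor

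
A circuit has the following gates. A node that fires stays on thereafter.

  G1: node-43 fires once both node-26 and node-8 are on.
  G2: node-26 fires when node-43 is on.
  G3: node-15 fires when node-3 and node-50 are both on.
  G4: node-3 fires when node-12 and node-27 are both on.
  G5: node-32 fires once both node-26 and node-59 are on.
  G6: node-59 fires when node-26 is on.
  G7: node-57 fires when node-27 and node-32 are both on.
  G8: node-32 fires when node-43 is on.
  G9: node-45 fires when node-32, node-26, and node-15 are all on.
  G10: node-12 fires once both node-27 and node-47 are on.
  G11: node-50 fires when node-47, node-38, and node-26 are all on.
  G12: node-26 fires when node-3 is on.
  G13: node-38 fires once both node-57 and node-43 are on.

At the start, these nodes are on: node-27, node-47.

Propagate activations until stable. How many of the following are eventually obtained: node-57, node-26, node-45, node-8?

2

G10: node-27 and node-47 on → node-12 on.
node-12 and node-27 are on, so node-3 fires (G4).
node-3 is on, so node-26 fires (G12).
G6: node-26 on → node-59 on.
node-26 and node-59 are on, so node-32 fires (G5).
G7: node-27 and node-32 on → node-57 on.
node-57: reached.
node-26: reached.
node-45 would need node-32, node-26, and node-15 (G9), but node-15 never turns on.
No rule produces node-8, and it is not given.
Reached: node-57 and node-26 — 2 of the 4.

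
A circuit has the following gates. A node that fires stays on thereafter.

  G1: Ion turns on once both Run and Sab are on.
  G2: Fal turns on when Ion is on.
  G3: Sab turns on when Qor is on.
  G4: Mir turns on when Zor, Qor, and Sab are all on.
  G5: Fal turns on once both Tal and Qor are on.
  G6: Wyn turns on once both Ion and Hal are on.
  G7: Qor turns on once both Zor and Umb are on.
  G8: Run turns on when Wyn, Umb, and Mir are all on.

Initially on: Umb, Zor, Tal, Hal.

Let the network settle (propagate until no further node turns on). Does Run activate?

No

Run would need Wyn, Umb, and Mir (G8), but Wyn never turns on.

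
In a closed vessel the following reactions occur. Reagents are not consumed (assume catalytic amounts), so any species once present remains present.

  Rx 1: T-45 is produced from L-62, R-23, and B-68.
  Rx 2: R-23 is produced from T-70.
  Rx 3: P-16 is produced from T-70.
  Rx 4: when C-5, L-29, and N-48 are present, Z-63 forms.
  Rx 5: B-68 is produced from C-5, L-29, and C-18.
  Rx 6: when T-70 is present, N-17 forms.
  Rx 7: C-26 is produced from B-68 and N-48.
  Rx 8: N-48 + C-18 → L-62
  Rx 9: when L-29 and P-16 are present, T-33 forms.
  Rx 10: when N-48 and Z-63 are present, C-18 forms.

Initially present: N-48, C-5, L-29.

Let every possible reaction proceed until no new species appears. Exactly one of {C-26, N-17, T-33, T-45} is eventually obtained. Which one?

C-26

C-5, L-29, and N-48 present → Z-63 forms (Rx 4).
N-48 and Z-63 present → C-18 forms (Rx 10).
C-5, L-29, and C-18 present → B-68 forms (Rx 5).
B-68 and N-48 present → C-26 forms (Rx 7).
T-45 would need L-62, R-23, and B-68 (Rx 1), but R-23 never forms. T-33 would need L-29 and P-16 (Rx 9), but P-16 never forms. N-17 would need T-70 (Rx 6), but T-70 never forms.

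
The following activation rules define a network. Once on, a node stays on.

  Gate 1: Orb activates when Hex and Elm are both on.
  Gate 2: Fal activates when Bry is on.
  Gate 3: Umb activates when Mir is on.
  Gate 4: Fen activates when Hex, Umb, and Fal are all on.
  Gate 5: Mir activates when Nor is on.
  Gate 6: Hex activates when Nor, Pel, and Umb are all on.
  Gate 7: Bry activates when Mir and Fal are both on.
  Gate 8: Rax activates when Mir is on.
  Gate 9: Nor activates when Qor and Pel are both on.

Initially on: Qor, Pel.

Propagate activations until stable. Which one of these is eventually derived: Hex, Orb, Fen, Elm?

Gate 9: Qor and Pel on → Nor on.
Gate 5: Nor on → Mir on.
Mir is on, so Umb activates (Gate 3).
Gate 6: Nor, Pel, and Umb on → Hex on.
Fen would need Hex, Umb, and Fal (Gate 4), but Fal never turns on. Orb would need Hex and Elm (Gate 1), but Elm never turns on. No rule produces Elm, and it is not given.

Hex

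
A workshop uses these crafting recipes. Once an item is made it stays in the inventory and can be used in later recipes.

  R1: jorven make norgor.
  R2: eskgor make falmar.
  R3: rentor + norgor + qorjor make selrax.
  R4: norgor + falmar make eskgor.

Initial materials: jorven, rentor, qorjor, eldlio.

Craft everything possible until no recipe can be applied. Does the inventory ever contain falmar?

No

falmar would need eskgor (R2), but eskgor is never obtained.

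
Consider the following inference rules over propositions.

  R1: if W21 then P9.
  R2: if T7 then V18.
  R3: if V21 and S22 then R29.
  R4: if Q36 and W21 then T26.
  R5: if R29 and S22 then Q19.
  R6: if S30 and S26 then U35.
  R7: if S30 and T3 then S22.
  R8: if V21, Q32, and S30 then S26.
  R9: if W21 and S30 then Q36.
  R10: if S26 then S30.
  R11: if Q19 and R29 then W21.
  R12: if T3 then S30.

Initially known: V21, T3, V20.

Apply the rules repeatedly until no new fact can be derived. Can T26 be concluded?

T3 holds, so S30 follows (R12).
From S30 and T3, R7 gives S22.
From V21 and S22, R3 gives R29.
From R29 and S22, R5 gives Q19.
From Q19 and R29, R11 gives W21.
From W21 and S30, R9 gives Q36.
From Q36 and W21, R4 gives T26.

Yes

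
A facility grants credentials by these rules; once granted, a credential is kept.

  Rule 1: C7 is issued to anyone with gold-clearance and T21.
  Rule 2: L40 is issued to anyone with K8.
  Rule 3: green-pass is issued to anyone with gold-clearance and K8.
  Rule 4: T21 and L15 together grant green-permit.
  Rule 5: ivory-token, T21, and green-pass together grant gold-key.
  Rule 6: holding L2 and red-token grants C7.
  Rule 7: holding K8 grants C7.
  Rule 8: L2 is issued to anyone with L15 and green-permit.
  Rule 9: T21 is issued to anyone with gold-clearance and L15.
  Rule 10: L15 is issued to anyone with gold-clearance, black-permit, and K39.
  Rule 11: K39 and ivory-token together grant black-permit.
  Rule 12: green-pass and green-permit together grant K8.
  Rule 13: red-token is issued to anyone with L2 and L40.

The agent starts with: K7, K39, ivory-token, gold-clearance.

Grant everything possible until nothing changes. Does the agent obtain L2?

Yes

Holding K39 and ivory-token grants black-permit (Rule 11).
Holding gold-clearance, black-permit, and K39 grants L15 (Rule 10).
Holding gold-clearance and L15 grants T21 (Rule 9).
Holding T21 and L15 grants green-permit (Rule 4).
Holding L15 and green-permit grants L2 (Rule 8).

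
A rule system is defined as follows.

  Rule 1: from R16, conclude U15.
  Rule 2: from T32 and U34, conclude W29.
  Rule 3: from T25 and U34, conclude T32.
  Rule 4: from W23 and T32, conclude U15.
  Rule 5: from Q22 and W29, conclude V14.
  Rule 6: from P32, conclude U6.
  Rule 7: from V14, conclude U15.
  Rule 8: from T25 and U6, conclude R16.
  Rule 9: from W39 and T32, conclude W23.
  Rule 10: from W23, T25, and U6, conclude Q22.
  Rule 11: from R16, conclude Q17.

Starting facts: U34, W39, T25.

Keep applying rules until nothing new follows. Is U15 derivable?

T25 and U34 hold, so T32 follows (Rule 3).
From W39 and T32, Rule 9 gives W23.
W23 and T32 hold, so U15 follows (Rule 4).

Yes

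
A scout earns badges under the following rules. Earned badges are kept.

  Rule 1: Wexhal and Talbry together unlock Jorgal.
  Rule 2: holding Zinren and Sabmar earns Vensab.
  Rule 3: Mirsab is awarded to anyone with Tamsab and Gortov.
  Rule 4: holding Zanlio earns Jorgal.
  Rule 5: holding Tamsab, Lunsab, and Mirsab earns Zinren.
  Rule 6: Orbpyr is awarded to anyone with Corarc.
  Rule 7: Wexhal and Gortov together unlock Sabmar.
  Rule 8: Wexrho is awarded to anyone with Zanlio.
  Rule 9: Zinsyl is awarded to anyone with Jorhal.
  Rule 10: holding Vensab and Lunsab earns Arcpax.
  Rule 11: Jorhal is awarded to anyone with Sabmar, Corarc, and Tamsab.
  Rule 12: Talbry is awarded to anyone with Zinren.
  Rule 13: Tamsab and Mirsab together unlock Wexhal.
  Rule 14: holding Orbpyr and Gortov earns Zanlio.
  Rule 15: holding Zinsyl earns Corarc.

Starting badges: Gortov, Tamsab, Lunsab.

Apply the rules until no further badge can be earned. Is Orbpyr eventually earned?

No

Orbpyr would need Corarc (Rule 6), but Corarc is never earned.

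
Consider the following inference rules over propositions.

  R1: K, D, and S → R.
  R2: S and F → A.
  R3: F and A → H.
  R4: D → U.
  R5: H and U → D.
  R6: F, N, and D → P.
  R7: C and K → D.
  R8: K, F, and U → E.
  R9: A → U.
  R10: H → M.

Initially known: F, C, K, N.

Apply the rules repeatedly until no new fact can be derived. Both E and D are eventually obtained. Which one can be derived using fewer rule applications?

D: From C and K, R7 gives D. [1 rule application]
E: C and K hold, so D follows (R7). D holds, so U follows (R4). K, F, and U hold, so E follows (R8). [3 rule applications]
D needs fewer.

D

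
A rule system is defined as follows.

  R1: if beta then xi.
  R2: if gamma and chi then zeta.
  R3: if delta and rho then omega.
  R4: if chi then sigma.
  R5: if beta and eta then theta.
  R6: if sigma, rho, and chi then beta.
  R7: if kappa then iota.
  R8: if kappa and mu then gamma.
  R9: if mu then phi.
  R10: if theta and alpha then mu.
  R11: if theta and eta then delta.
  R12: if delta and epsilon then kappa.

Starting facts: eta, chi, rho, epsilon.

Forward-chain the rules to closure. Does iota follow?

From chi, R4 gives sigma.
From sigma, rho, and chi, R6 gives beta.
From beta and eta, R5 gives theta.
From theta and eta, R11 gives delta.
delta and epsilon hold, so kappa follows (R12).
kappa holds, so iota follows (R7).

Yes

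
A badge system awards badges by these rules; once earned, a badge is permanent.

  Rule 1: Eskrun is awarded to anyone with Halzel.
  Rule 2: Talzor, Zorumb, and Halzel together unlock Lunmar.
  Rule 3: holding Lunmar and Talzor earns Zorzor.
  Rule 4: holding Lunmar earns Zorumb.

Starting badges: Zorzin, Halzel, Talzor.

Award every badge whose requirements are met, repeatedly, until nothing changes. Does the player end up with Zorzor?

No

Zorzor would need Lunmar and Talzor (Rule 3), but Lunmar is never earned.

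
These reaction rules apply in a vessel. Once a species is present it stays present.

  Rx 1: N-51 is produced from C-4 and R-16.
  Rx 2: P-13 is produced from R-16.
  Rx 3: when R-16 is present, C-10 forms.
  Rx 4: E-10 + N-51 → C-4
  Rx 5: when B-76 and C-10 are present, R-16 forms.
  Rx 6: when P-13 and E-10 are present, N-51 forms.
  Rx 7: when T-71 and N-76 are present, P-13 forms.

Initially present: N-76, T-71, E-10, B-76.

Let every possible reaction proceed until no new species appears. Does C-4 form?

T-71 and N-76 present → P-13 forms (Rx 7).
P-13 and E-10 present → N-51 forms (Rx 6).
E-10 and N-51 present → C-4 forms (Rx 4).

Yes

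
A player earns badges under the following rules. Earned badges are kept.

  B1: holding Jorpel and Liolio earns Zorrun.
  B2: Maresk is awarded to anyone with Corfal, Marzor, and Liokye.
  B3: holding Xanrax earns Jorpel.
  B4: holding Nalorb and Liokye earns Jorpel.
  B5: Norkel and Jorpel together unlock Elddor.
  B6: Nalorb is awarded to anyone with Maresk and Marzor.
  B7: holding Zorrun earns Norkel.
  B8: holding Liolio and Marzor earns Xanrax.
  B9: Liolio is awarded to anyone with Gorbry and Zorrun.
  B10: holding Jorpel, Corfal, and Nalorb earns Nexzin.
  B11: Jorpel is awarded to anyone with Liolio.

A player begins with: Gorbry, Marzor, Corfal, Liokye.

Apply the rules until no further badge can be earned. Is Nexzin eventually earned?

Yes

With Corfal, Marzor, and Liokye, Maresk is earned (B2).
With Maresk and Marzor, Nalorb is earned (B6).
With Nalorb and Liokye, Jorpel is earned (B4).
With Jorpel, Corfal, and Nalorb, Nexzin is earned (B10).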